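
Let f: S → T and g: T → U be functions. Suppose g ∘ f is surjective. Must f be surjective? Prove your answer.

not surjective

No. Take S = {1}, T = {1, 2, 3}, U = {1}, f(a) = 1 for every a ∈ S, and g(b) = 1 for every b ∈ T.
Then g ∘ f is surjective onto {1}, but 3 ∈ T has no preimage under f, so f is not surjective.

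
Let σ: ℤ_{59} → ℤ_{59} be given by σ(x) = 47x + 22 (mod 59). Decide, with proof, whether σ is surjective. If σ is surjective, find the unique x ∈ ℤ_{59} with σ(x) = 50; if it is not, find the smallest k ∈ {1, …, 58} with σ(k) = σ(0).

Since gcd(47, 59) = 1, 47 is invertible modulo 59. Euclid's algorithm: 59 = 1·47 + 12, 47 = 3·12 + 11, 12 = 1·11 + 1; back-substituting gives 1 = 54·47 − 43·59, so 47⁻¹ ≡ 54 (mod 59).
For any y ∈ ℤ_{59}, x = 54(y − 22) mod 59 satisfies σ(x) = 47·54(y − 22) + 22 ≡ y (since 47·54 ≡ 1 mod 59). So every y has a preimage.
Hence σ is surjective.
Since σ is surjective, we find σ⁻¹(50): we need 47x ≡ 50 − 22 ≡ 28 (mod 59). Using 47⁻¹ = 54: x ≡ 54·28 = 1512 = 25·59 + 37, so x = 37.
Check: σ(37) = 47·37 + 22 = 1761 = 29·59 + 50 ≡ 50 (mod 59).

37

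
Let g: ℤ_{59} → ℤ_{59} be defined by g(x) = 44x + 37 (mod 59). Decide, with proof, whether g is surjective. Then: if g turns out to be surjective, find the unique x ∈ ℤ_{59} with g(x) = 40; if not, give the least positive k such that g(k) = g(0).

Since gcd(44, 59) = 1, 44 is invertible modulo 59. Euclid's algorithm: 59 = 1·44 + 15, 44 = 2·15 + 14, 15 = 1·14 + 1; back-substituting gives 1 = 55·44 − 41·59, so 44⁻¹ ≡ 55 (mod 59).
Then y ↦ 55(y − 37) is a two-sided inverse to g, so every y ∈ ℤ_{59} has a preimage.
Therefore g is surjective.
Since g is surjective, we find g⁻¹(40): we need 44x ≡ 40 − 37 ≡ 3 (mod 59). Using 44⁻¹ = 55: x ≡ 55·3 = 165 = 2·59 + 47, so x = 47.
Check: g(47) = 44·47 + 37 = 2105 = 35·59 + 40 ≡ 40 (mod 59).

47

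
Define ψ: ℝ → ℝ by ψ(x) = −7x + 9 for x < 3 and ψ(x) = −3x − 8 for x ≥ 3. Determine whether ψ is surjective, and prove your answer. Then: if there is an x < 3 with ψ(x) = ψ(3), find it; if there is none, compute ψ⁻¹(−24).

16/3

Both pieces are strictly decreasing (slopes −7 and −3), so each is injective on its own interval.
The left piece maps (−∞, 3) onto (−12, ∞); the right piece maps [3, ∞) onto (−∞, −17].
The union (−12, ∞) ∪ (−∞, −17] omits the interval between −12 and −17; in particular −12 has no preimage. So ψ is not surjective.
Because the two images are disjoint, no x < 3 has ψ(x) = ψ(3), so we compute ψ⁻¹(−24): −24 lies in (−∞, −17], so solve −3x − 8 = −24: x = (−24 + 8)/(−3) = 16/3.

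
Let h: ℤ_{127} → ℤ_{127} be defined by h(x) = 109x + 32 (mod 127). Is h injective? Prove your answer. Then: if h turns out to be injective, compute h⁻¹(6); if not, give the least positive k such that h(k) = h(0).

72

Suppose h(x_1) = h(x_2) in ℤ_{127}. Then 109x_1 + 32 ≡ 109x_2 + 32 (mod 127), so 109(x_1 − x_2) ≡ 0 (mod 127).
Since gcd(109, 127) = 1, 109 is invertible modulo 127, so x_1 − x_2 ≡ 0 (mod 127), i.e. x_1 = x_2.
Therefore h is injective.
We now compute 109⁻¹ mod 127 explicitly. Euclid's algorithm: 127 = 1·109 + 18, 109 = 6·18 + 1; back-substituting gives 1 = 7·109 − 6·127, so 109⁻¹ ≡ 7 (mod 127).
Since h is injective, we compute h⁻¹(6): solve 109x + 32 ≡ 6 (mod 127), i.e. 109x ≡ 101 (mod 127).
Multiplying by 109⁻¹ = 7 gives x ≡ 7·101 = 707 = 5·127 + 72 ≡ 72 (mod 127).
Check: h(72) = 109·72 + 32 = 7880 = 62·127 + 6 ≡ 6 (mod 127).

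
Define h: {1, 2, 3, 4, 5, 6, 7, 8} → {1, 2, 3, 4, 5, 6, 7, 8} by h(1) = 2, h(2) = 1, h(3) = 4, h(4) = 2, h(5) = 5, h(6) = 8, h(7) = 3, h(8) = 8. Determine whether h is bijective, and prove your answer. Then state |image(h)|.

h(1) = 2 = h(4) with 1 ≠ 4, so h is not injective, hence not bijective.
The image of h is {1, 2, 3, 4, 5, 8}, which has 6 elements.

6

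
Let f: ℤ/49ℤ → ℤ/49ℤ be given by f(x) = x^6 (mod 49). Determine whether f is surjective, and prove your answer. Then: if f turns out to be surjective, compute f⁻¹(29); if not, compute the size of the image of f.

8

f(3): Repeated squaring mod 49: 3^1 ≡ 3, 3^2 ≡ 3² = 9, 3^4 ≡ 9² = 81 ≡ 32. Since 6 = 4 + 2, 3^6 ≡ 32·9: 32·9 = 288 ≡ 43. So 3^6 ≡ 43 (mod 49).
f(5): Repeated squaring mod 49: 5^1 ≡ 5, 5^2 ≡ 5² = 25, 5^4 ≡ 25² = 625 ≡ 37. Since 6 = 4 + 2, 5^6 ≡ 37·25: 37·25 = 925 ≡ 43. So 5^6 ≡ 43 (mod 49).
So f(3) = f(5) = 43 while 3 ≠ 5, hence f is not injective.
A non-injective map from the 49-element set ℤ/49ℤ to itself takes at most 48 distinct values, so it cannot be surjective. So f is not surjective.
Since f is not surjective, we determine |image(f)|. Computing x^6 mod 49 for each x (by repeated squaring, reducing mod 49 at every step), the values f(0), f(1), …, f(48) are: 0, 1, 15, 43, 29, 43, 8, 0, 43, 36, 8, 15, 22, 15, 0, 36, 8, 22, 1, 1, 22, 0, 29, 29, 36, 36, 29, 29, 0, 22, 1, 1, 22, 8, 36, 0, 15, 22, 15, 8, 36, 43, 0, 8, 43, 29, 43, 15, 1.
The distinct values are {0, 1, 8, 15, 22, 29, 36, 43}; there are 8 of them.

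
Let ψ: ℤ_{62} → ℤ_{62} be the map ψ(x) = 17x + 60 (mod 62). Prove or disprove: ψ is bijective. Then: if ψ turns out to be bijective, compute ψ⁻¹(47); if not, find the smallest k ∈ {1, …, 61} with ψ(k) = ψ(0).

If ψ(s) = ψ(t), then 17s ≡ 17t (mod 62). Because gcd(17, 62) = 1, we may cancel 17 to get s ≡ t (mod 62).
We now compute 17⁻¹ mod 62 explicitly. Euclid's algorithm: 62 = 3·17 + 11, 17 = 1·11 + 6, 11 = 1·6 + 5, 6 = 1·5 + 1; back-substituting gives 1 = 11·17 − 3·62, so 17⁻¹ ≡ 11 (mod 62).
For any y ∈ ℤ_{62}, x = 11(y − 60) mod 62 satisfies ψ(x) = 17·11(y − 60) + 60 ≡ y (since 17·11 ≡ 1 mod 62). So every y has a preimage.
Therefore ψ is bijective.
Since ψ is bijective, we compute ψ⁻¹(47): solve 17x + 60 ≡ 47 (mod 62), i.e. 17x ≡ 49 (mod 62).
Multiplying by 17⁻¹ = 11 gives x ≡ 11·49 = 539 = 8·62 + 43 ≡ 43 (mod 62).
Check: ψ(43) = 17·43 + 60 = 791 = 12·62 + 47 ≡ 47 (mod 62).

43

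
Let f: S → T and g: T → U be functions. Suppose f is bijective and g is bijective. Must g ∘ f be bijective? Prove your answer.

Injectivity: if g(f(x_1)) = g(f(x_2)) then f(x_1) = f(x_2) (g injective) so x_1 = x_2 (f injective).
Surjectivity: for c ∈ U pick b with g(b) = c, then a with f(a) = b; then (g ∘ f)(a) = c.
Therefore g ∘ f is bijective.

bijective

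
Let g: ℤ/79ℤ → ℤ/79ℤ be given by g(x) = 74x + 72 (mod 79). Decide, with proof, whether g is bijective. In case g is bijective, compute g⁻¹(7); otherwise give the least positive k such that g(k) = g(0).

Recall: injectivity means: for all u, v in the domain, g(u) = g(v) implies u = v.
If g(u) = g(v), then 74u ≡ 74v (mod 79). Because gcd(74, 79) = 1, we may cancel 74 to get u ≡ v (mod 79).
We now compute 74⁻¹ mod 79 explicitly. Euclid's algorithm: 79 = 1·74 + 5, 74 = 14·5 + 4, 5 = 1·4 + 1; back-substituting gives 1 = 63·74 − 59·79, so 74⁻¹ ≡ 63 (mod 79).
For any y ∈ ℤ/79ℤ, x = 63(y − 72) mod 79 satisfies g(x) = 74·63(y − 72) + 72 ≡ y (since 74·63 ≡ 1 mod 79). So every y has a preimage.
Hence g is bijective.
Since g is bijective, we compute g⁻¹(7): solve 74x + 72 ≡ 7 (mod 79), i.e. 74x ≡ 14 (mod 79).
Multiplying by 74⁻¹ = 63 gives x ≡ 63·14 = 882 = 11·79 + 13 ≡ 13 (mod 79).
Check: g(13) = 74·13 + 72 = 1034 = 13·79 + 7 ≡ 7 (mod 79).

13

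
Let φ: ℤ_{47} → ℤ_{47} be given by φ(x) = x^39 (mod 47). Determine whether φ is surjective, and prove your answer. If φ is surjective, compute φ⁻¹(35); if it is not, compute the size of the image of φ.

Since 47 is prime, the nonzero elements of ℤ_{47} form a cyclic group of order 46.
As gcd(39, 46) = 1, raising to the 39th power is a bijection on this group: if a^39 ≡ b^39 then (ab^{−1})^39 = 1, and the only element of order dividing gcd(39, 46) = 1 is 1, so a = b.
With φ(0) = 0 this makes φ injective on all of ℤ_{47}, hence bijective (finite equal-size domain and codomain). In particular φ is surjective.
Since φ is surjective, we find the preimage of 35. The inverse of x ↦ x^39 on (ℤ_{47})^× is x ↦ x^13, because 39·13 = 507 = 11·46 + 1 ≡ 1 (mod 46) and x^{46} = 1 for x ≠ 0 (Fermat). So φ⁻¹(35) = 35^13 mod 47.
Repeated squaring mod 47: 35^1 ≡ 35, 35^2 ≡ 35² = 1225 ≡ 3, 35^4 ≡ 3² = 9, 35^8 ≡ 9² = 81 ≡ 34. Since 13 = 8 + 4 + 1, 35^13 ≡ 34·9·35: 34·9 = 306 ≡ 24, then 24·35 = 840 ≡ 41. So 35^13 ≡ 41 (mod 47).
Hence φ⁻¹(35) = 41.

41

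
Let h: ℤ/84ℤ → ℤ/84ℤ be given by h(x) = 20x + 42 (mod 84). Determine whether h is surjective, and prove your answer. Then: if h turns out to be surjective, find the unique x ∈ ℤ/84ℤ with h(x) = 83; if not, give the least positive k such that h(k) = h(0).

21

Since gcd(20, 84) = 4, we have 20x ≡ 0 (mod 4) for all x, so h(x) ≡ 2 (mod 4).
But 0 ≢ 2 (mod 4), so 0 ∈ ℤ/84ℤ has no preimage. Hence h is not surjective.
Since h is not surjective, we find the least positive k with h(k) = h(0): this means 20k ≡ 0 (mod 84), i.e. 84 ∣ 20k. Since gcd(20, 84) = 4, dividing through by 4 this holds exactly when 21 ∣ 5k, and as gcd(5, 21) = 1, exactly when 21 ∣ k.
The smallest positive such k is 21.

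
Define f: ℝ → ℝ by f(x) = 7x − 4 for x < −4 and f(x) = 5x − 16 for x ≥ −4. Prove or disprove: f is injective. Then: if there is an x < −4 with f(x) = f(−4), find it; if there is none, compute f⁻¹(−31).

-32/7

Both pieces are strictly increasing (slopes 7 and 5), so each is injective on its own interval.
The left piece maps (−∞, −4) onto (−∞, −32); the right piece maps [−4, ∞) onto [−36, ∞).
These images overlap. In particular f(−4) = −36 (right piece), and solving 7x − 4 = −36 on the left piece gives x = −32/7 < −4.
So f(−32/7) = f(−4) with −32/7 ≠ −4, and f is not injective. This x = −32/7 is the requested value below −4.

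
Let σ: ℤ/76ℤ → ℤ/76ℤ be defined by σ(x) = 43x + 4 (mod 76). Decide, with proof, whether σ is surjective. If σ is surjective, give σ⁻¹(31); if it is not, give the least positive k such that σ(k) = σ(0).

13

Since gcd(43, 76) = 1, 43 is invertible modulo 76. Euclid's algorithm: 76 = 1·43 + 33, 43 = 1·33 + 10, 33 = 3·10 + 3, 10 = 3·3 + 1; back-substituting gives 1 = 23·43 − 13·76, so 43⁻¹ ≡ 23 (mod 76).
For any y ∈ ℤ/76ℤ, x = 23(y − 4) mod 76 satisfies σ(x) = 43·23(y − 4) + 4 ≡ y (since 43·23 ≡ 1 mod 76). So every y has a preimage.
Therefore σ is surjective.
Since σ is surjective, we find σ⁻¹(31): we need 43x ≡ 31 − 4 ≡ 27 (mod 76). Using 43⁻¹ = 23: x ≡ 23·27 = 621 = 8·76 + 13, so x = 13.
Check: σ(13) = 43·13 + 4 = 563 = 7·76 + 31 ≡ 31 (mod 76).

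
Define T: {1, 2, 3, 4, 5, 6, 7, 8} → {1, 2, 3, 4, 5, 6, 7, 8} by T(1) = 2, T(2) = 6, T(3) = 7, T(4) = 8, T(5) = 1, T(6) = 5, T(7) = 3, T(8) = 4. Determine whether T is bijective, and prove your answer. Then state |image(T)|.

The values 2, 6, 7, 8, 1, 5, 3, 4 are a permutation of {1, 2, 3, 4, 5, 6, 7, 8}: each element appears exactly once.
So T is injective and surjective, hence bijective.
The image of T is {1, 2, 3, 4, 5, 6, 7, 8}, which has 8 elements.

8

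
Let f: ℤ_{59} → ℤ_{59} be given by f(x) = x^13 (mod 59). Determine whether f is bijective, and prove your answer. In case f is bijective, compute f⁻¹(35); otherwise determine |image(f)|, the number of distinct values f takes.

9

Since 59 is prime, the nonzero elements of ℤ_{59} form a cyclic group of order 58.
As gcd(13, 58) = 1, raising to the 13th power is a bijection on this group: if s^13 ≡ t^13 then (st^{−1})^13 = 1, and the only element of order dividing gcd(13, 58) = 1 is 1, so s = t.
With f(0) = 0 this makes f injective on all of ℤ_{59}, hence bijective (finite equal-size domain and codomain). In particular f is bijective.
Since f is bijective, we find the preimage of 35. The inverse of x ↦ x^13 on (ℤ_{59})^× is x ↦ x^9, because 13·9 = 117 = 2·58 + 1 ≡ 1 (mod 58) and x^{58} = 1 for x ≠ 0 (Fermat). So f⁻¹(35) = 35^9 mod 59.
Repeated squaring mod 59: 35^1 ≡ 35, 35^2 ≡ 35² = 1225 ≡ 45, 35^4 ≡ 45² = 2025 ≡ 19, 35^8 ≡ 19² = 361 ≡ 7. Since 9 = 8 + 1, 35^9 ≡ 7·35: 7·35 = 245 ≡ 9. So 35^9 ≡ 9 (mod 59).
Hence f⁻¹(35) = 9.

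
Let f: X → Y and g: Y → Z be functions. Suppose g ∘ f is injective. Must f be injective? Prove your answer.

Suppose f(u) = f(v). Applying g: (g ∘ f)(u) = (g ∘ f)(v). Since g ∘ f is injective, u = v. So f is injective.

injective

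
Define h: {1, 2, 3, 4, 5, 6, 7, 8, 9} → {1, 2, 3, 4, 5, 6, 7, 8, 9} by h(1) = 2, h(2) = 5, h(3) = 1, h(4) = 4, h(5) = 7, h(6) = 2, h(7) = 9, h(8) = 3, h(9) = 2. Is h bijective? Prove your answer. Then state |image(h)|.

7

h(1) = 2 = h(6) with 1 ≠ 6, so h is not injective, hence not bijective.
The image of h is {1, 2, 3, 4, 5, 7, 9}, which has 7 elements.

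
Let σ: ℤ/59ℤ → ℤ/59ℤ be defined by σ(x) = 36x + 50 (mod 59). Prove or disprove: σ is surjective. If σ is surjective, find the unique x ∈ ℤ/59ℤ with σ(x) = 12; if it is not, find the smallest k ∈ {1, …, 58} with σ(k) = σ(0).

Since gcd(36, 59) = 1, 36 is invertible modulo 59. Euclid's algorithm: 59 = 1·36 + 23, 36 = 1·23 + 13, 23 = 1·13 + 10, 13 = 1·10 + 3, 10 = 3·3 + 1; back-substituting gives 1 = 41·36 − 25·59, so 36⁻¹ ≡ 41 (mod 59).
For any y ∈ ℤ/59ℤ, x = 41(y − 50) mod 59 satisfies σ(x) = 36·41(y − 50) + 50 ≡ y (since 36·41 ≡ 1 mod 59). So every y has a preimage.
So σ is surjective.
Since σ is surjective, we compute σ⁻¹(12): solve 36x + 50 ≡ 12 (mod 59), i.e. 36x ≡ 21 (mod 59).
Multiplying by 36⁻¹ = 41 gives x ≡ 41·21 = 861 = 14·59 + 35 ≡ 35 (mod 59).
Check: σ(35) = 36·35 + 50 = 1310 = 22·59 + 12 ≡ 12 (mod 59).

35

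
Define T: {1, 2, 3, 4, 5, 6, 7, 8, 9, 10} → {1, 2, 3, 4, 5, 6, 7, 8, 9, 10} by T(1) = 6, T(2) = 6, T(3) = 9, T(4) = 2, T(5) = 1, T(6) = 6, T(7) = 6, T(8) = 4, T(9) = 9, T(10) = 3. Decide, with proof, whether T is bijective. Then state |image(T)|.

6

T(1) = 6 = T(2) with 1 ≠ 2, so T is not injective, hence not bijective.
The image of T is {1, 2, 3, 4, 6, 9}, which has 6 elements.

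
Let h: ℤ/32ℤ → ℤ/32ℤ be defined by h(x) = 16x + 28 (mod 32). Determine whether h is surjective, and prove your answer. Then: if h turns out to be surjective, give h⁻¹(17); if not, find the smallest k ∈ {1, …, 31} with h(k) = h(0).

2

By definition, h is surjective if every y in the codomain equals h(x) for some x in the domain.
Since gcd(16, 32) = 16, we have 16x ≡ 0 (mod 16) for all x, so h(x) ≡ 12 (mod 16).
But 0 ≢ 12 (mod 16), so 0 ∈ ℤ/32ℤ has no preimage. So h is not surjective.
Since h is not surjective, we find the least positive k with h(k) = h(0): this means 16k ≡ 0 (mod 32), i.e. 32 ∣ 16k. Since gcd(16, 32) = 16, dividing through by 16 this holds exactly when 2 ∣ k.
The smallest positive such k is 2.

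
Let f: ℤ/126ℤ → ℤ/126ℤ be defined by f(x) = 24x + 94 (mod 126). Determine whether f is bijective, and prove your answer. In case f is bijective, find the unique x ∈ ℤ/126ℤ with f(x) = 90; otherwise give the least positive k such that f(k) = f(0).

21

We have gcd(24, 126) = 6 > 1. Taking x_1 = 0 and x_2 = 21: f(0) = 94 and f(21) = 24·21 + 94 = 598 ≡ 94 (mod 126).
So f(0) = f(21) while 0 ≠ 21, so f is not injective, hence not bijective.
Since f is not bijective, we find the least positive k with f(k) = f(0): this means 24k ≡ 0 (mod 126), i.e. 126 ∣ 24k. Since gcd(24, 126) = 6, dividing through by 6 this holds exactly when 21 ∣ 4k, and as gcd(4, 21) = 1, exactly when 21 ∣ k.
The smallest positive such k is 21.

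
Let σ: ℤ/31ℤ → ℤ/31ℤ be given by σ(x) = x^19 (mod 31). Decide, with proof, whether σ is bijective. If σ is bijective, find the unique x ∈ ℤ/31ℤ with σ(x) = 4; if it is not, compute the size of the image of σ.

Since 31 is prime, the nonzero elements of ℤ/31ℤ form a cyclic group of order 30.
As gcd(19, 30) = 1, raising to the 19th power is a bijection on this group: if x_1^19 ≡ x_2^19 then (x_1x_2^{−1})^19 = 1, and the only element of order dividing gcd(19, 30) = 1 is 1, so x_1 = x_2.
With σ(0) = 0 this makes σ injective on all of ℤ/31ℤ, hence bijective (finite equal-size domain and codomain). In particular σ is bijective.
Since σ is bijective, we find the preimage of 4. The inverse of x ↦ x^19 on (ℤ/31ℤ)^× is x ↦ x^19, because 19·19 = 361 = 12·30 + 1 ≡ 1 (mod 30) and x^{30} = 1 for x ≠ 0 (Fermat). So σ⁻¹(4) = 4^19 mod 31.
Repeated squaring mod 31: 4^1 ≡ 4, 4^2 ≡ 4² = 16, 4^4 ≡ 16² = 256 ≡ 8, 4^8 ≡ 8² = 64 ≡ 2, 4^16 ≡ 2² = 4. Since 19 = 16 + 2 + 1, 4^19 ≡ 4·16·4: 4·16 = 64 ≡ 2, then 2·4 = 8. So 4^19 ≡ 8 (mod 31).
Hence σ⁻¹(4) = 8.

8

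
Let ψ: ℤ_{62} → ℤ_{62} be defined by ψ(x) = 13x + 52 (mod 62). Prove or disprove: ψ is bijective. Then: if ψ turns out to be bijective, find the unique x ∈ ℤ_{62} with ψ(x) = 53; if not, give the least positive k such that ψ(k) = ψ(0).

If ψ(u) = ψ(v), then 13u ≡ 13v (mod 62). Because gcd(13, 62) = 1, we may cancel 13 to get u ≡ v (mod 62).
We now compute 13⁻¹ mod 62 explicitly. Euclid's algorithm: 62 = 4·13 + 10, 13 = 1·10 + 3, 10 = 3·3 + 1; back-substituting gives 1 = 43·13 − 9·62, so 13⁻¹ ≡ 43 (mod 62).
For any y ∈ ℤ_{62}, x = 43(y − 52) mod 62 satisfies ψ(x) = 13·43(y − 52) + 52 ≡ y (since 13·43 ≡ 1 mod 62). So every y has a preimage.
Hence ψ is bijective.
Since ψ is bijective, we find ψ⁻¹(53): we need 13x ≡ 53 − 52 ≡ 1 (mod 62). Using 13⁻¹ = 43: x ≡ 43·1 = 43, so x = 43.
Check: ψ(43) = 13·43 + 52 = 611 = 9·62 + 53 ≡ 53 (mod 62).

43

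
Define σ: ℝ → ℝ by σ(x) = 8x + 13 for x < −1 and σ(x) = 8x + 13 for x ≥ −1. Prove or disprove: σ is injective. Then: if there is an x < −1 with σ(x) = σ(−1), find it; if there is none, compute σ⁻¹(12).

Both pieces are strictly increasing (slopes 8 and 8), so each is injective on its own interval.
The left piece maps (−∞, −1) onto (−∞, 5); the right piece maps [−1, ∞) onto [5, ∞).
These images are disjoint, so no value is attained by both pieces. So σ is injective.
Because the two images are disjoint, no x < −1 has σ(x) = σ(−1), so we compute σ⁻¹(12): 12 lies in [5, ∞), so solve 8x + 13 = 12: x = (12 − 13)/8 = −1/8.

-1/8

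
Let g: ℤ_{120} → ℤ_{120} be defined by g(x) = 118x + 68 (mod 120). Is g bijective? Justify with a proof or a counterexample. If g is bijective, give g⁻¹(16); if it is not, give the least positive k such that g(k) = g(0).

60

Recall that g is injective if g(a) = g(b) implies a = b.
We have gcd(118, 120) = 2 > 1. Taking a = 0 and b = 60: g(0) = 68 and g(60) = 118·60 + 68 = 7148 ≡ 68 (mod 120).
So g(0) = g(60) while 0 ≠ 60, thus g is not injective, hence not bijective.
Since g is not bijective, we find the least positive k with g(k) = g(0): this means 118k ≡ 0 (mod 120), i.e. 120 ∣ 118k. Since gcd(118, 120) = 2, dividing through by 2 this holds exactly when 60 ∣ 59k, and as gcd(59, 60) = 1, exactly when 60 ∣ k.
The smallest positive such k is 60.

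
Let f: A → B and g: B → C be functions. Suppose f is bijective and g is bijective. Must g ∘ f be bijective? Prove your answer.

bijective

Injectivity: if g(f(u)) = g(f(v)) then f(u) = f(v) (g injective) so u = v (f injective).
Surjectivity: for c ∈ C pick b with g(b) = c, then a with f(a) = b; then (g ∘ f)(a) = c.
Therefore g ∘ f is bijective.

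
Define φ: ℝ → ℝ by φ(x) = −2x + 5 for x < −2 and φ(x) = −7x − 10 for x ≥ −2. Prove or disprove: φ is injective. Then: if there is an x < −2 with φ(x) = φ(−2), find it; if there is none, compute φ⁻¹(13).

-4

Both pieces are strictly decreasing (slopes −2 and −7), so each is injective on its own interval.
The left piece maps (−∞, −2) onto (9, ∞); the right piece maps [−2, ∞) onto (−∞, 4].
These images are disjoint, so no value is attained by both pieces. Therefore φ is injective.
Because the two images are disjoint, no x < −2 has φ(x) = φ(−2), so we compute φ⁻¹(13): 13 lies in (9, ∞), so solve −2x + 5 = 13: x = (13 − 5)/(−2) = −4.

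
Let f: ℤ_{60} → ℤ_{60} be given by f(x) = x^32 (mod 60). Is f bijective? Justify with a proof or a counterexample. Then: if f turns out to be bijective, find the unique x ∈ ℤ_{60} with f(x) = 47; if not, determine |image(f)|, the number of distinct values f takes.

f(2): Repeated squaring mod 60: 2^1 ≡ 2, 2^2 ≡ 2² = 4, 2^4 ≡ 4² = 16, 2^8 ≡ 16² = 256 ≡ 16, 2^16 ≡ 16² = 256 ≡ 16, 2^32 ≡ 16² = 256 ≡ 16. So 2^32 ≡ 16 (mod 60).
f(4): Repeated squaring mod 60: 4^1 ≡ 4, 4^2 ≡ 4² = 16, 4^4 ≡ 16² = 256 ≡ 16, 4^8 ≡ 16² = 256 ≡ 16, 4^16 ≡ 16² = 256 ≡ 16, 4^32 ≡ 16² = 256 ≡ 16. So 4^32 ≡ 16 (mod 60).
So f(2) = f(4) = 16 while 2 ≠ 4, so f is not injective, hence not bijective.
Since f is not bijective, we determine |image(f)|. Computing x^32 mod 60 for each x (by repeated squaring, reducing mod 60 at every step), the values f(0), f(1), …, f(59) are: 0, 1, 16, 21, 16, 25, 36, 1, 16, 21, 40, 1, 36, 1, 16, 45, 16, 1, 36, 1, 40, 21, 16, 1, 36, 25, 16, 21, 16, 1, 0, 1, 16, 21, 16, 25, 36, 1, 16, 21, 40, 1, 36, 1, 16, 45, 16, 1, 36, 1, 40, 21, 16, 1, 36, 25, 16, 21, 16, 1.
The distinct values are {0, 1, 16, 21, 25, 36, 40, 45}; there are 8 of them.

8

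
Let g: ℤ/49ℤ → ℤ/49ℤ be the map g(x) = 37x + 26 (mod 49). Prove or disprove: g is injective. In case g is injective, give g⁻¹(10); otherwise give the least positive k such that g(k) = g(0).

34

If g(u) = g(v), then 37u ≡ 37v (mod 49). Because gcd(37, 49) = 1, we may cancel 37 to get u ≡ v (mod 49).
Thus g is injective.
We now compute 37⁻¹ mod 49 explicitly. Euclid's algorithm: 49 = 1·37 + 12, 37 = 3·12 + 1; back-substituting gives 1 = 4·37 − 3·49, so 37⁻¹ ≡ 4 (mod 49).
Since g is injective, we find g⁻¹(10): we need 37x ≡ 10 − 26 ≡ 33 (mod 49). Using 37⁻¹ = 4: x ≡ 4·33 = 132 = 2·49 + 34, so x = 34.
Check: g(34) = 37·34 + 26 = 1284 = 26·49 + 10 ≡ 10 (mod 49).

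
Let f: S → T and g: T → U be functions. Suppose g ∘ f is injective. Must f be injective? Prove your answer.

Suppose f(a) = f(b). Applying g: (g ∘ f)(a) = (g ∘ f)(b). Since g ∘ f is injective, a = b. Thus f is injective.

injective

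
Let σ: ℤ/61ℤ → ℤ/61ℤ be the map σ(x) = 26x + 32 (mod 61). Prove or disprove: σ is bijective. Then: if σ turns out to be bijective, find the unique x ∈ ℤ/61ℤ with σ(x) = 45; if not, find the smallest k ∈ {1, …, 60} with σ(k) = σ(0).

31

By definition, σ is injective when σ(x_1) = σ(x_2) forces x_1 = x_2.
Suppose σ(x_1) = σ(x_2) in ℤ/61ℤ. Then 26x_1 + 32 ≡ 26x_2 + 32 (mod 61), hence 26(x_1 − x_2) ≡ 0 (mod 61).
Since gcd(26, 61) = 1, 26 is invertible modulo 61, so x_1 − x_2 ≡ 0 (mod 61), i.e. x_1 = x_2.
We now compute 26⁻¹ mod 61 explicitly. Euclid's algorithm: 61 = 2·26 + 9, 26 = 2·9 + 8, 9 = 1·8 + 1; back-substituting gives 1 = 54·26 − 23·61, so 26⁻¹ ≡ 54 (mod 61).
Then y ↦ 54(y − 32) is a two-sided inverse to σ, so every y ∈ ℤ/61ℤ has a preimage.
Therefore σ is bijective.
Since σ is bijective, we find σ⁻¹(45): we need 26x ≡ 45 − 32 ≡ 13 (mod 61). Using 26⁻¹ = 54: x ≡ 54·13 = 702 = 11·61 + 31, so x = 31.
Check: σ(31) = 26·31 + 32 = 838 = 13·61 + 45 ≡ 45 (mod 61).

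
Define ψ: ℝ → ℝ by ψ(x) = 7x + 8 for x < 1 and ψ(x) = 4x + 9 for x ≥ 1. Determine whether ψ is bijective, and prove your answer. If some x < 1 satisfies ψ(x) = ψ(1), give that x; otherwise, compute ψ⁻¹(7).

5/7

Both pieces are strictly increasing (slopes 7 and 4), so each is injective on its own interval.
The left piece maps (−∞, 1) onto (−∞, 15); the right piece maps [1, ∞) onto [13, ∞).
These images overlap. In particular ψ(1) = 13 (right piece), and solving 7x + 8 = 13 on the left piece gives x = 5/7 < 1.
So ψ(5/7) = ψ(1) with 5/7 ≠ 1, and ψ is not injective, hence not bijective. This x = 5/7 is the requested value below 1.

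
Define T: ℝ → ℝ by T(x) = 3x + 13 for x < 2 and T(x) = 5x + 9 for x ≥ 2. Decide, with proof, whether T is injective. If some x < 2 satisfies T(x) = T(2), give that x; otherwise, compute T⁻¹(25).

Both pieces are strictly increasing (slopes 3 and 5), so each is injective on its own interval.
The left piece maps (−∞, 2) onto (−∞, 19); the right piece maps [2, ∞) onto [19, ∞).
These images are disjoint, so no value is attained by both pieces. Therefore T is injective.
Because the two images are disjoint, no x < 2 has T(x) = T(2), so we compute T⁻¹(25): 25 lies in [19, ∞), so solve 5x + 9 = 25: x = (25 − 9)/5 = 16/5.

16/5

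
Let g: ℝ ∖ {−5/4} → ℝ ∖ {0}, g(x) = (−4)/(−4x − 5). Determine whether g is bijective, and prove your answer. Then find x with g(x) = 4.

Suppose g(a) = g(b). Cross-multiplying: (−4)(−4b − 5) = (−4)(−4a − 5).
Expanding both sides and cancelling the symmetric terms leaves −16·(a − b) = 0. Since −16 ≠ 0, a = b. Hence g is injective.
For any y ≠ 0, solving y(−4x − 5) = −4 for x gives a well-defined x ≠ −5/4. So g is surjective.
Therefore g is bijective.
Solving g(x) = 4: cross-multiplying gives −4 = 4(−4x − 5), which rearranges to 16x = −16, so x = −1.

-1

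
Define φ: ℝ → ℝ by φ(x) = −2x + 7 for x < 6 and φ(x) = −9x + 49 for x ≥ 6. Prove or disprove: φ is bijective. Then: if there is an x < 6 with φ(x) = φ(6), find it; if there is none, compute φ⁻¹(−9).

58/9

Both pieces are strictly decreasing (slopes −2 and −9), so each is injective on its own interval.
The left piece maps (−∞, 6) onto (−5, ∞); the right piece maps [6, ∞) onto (−∞, −5].
Since −5 = −5, the images partition ℝ: φ is injective and surjective, hence bijective.
Because the two images are disjoint, no x < 6 has φ(x) = φ(6), so we compute φ⁻¹(−9): −9 lies in (−∞, −5], so solve −9x + 49 = −9: x = (−9 − 49)/(−9) = 58/9.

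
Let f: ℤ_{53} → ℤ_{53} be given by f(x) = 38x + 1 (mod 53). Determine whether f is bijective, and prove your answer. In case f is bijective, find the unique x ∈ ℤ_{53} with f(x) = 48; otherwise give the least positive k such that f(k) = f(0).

11

Recall: f is injective when f(s) = f(t) forces s = t.
If f(s) = f(t), then 38s ≡ 38t (mod 53). Because gcd(38, 53) = 1, we may cancel 38 to get s ≡ t (mod 53).
We now compute 38⁻¹ mod 53 explicitly. Euclid's algorithm: 53 = 1·38 + 15, 38 = 2·15 + 8, 15 = 1·8 + 7, 8 = 1·7 + 1; back-substituting gives 1 = 7·38 − 5·53, so 38⁻¹ ≡ 7 (mod 53).
Then y ↦ 7(y − 1) is a two-sided inverse to f, so every y ∈ ℤ_{53} has a preimage.
So f is bijective.
Since f is bijective, we find f⁻¹(48): we need 38x ≡ 48 − 1 ≡ 47 (mod 53). Using 38⁻¹ = 7: x ≡ 7·47 = 329 = 6·53 + 11, so x = 11.
Check: f(11) = 38·11 + 1 = 419 = 7·53 + 48 ≡ 48 (mod 53).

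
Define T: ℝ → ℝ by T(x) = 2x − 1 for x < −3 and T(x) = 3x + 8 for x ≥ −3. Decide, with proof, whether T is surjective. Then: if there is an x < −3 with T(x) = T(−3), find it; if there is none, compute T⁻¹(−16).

-15/2

Both pieces are strictly increasing (slopes 2 and 3), so each is injective on its own interval.
The left piece maps (−∞, −3) onto (−∞, −7); the right piece maps [−3, ∞) onto [−1, ∞).
The union (−∞, −7) ∪ [−1, ∞) omits the interval between −7 and −1; in particular −7 has no preimage. So T is not surjective.
Because the two images are disjoint, no x < −3 has T(x) = T(−3), so we compute T⁻¹(−16): −16 lies in (−∞, −7), so solve 2x − 1 = −16: x = (−16 + 1)/2 = −15/2.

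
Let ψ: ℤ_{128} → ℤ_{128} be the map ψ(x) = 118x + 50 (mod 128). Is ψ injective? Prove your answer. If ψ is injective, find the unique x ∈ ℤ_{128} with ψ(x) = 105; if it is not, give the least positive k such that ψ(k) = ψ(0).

64

We have gcd(118, 128) = 2 > 1. Taking u = 0 and v = 64: ψ(0) = 50 and ψ(64) = 118·64 + 50 = 7602 ≡ 50 (mod 128).
So ψ(0) = ψ(64) while 0 ≠ 64, hence ψ is not injective.
Since ψ is not injective, we find the least positive k with ψ(k) = ψ(0): this means 118k ≡ 0 (mod 128), i.e. 128 ∣ 118k. Since gcd(118, 128) = 2, dividing through by 2 this holds exactly when 64 ∣ 59k, and as gcd(59, 64) = 1, exactly when 64 ∣ k.
The smallest positive such k is 64.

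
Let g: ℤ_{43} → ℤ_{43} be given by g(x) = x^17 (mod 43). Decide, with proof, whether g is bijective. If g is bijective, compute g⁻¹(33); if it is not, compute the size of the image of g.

18

Since 43 is prime, the nonzero elements of ℤ_{43} form a cyclic group of order 42.
As gcd(17, 42) = 1, raising to the 17th power is a bijection on this group: if s^17 ≡ t^17 then (st^{−1})^17 = 1, and the only element of order dividing gcd(17, 42) = 1 is 1, so s = t.
With g(0) = 0 this makes g injective on all of ℤ_{43}, hence bijective (finite equal-size domain and codomain). In particular g is bijective.
Since g is bijective, we find the preimage of 33. The inverse of x ↦ x^17 on (ℤ_{43})^× is x ↦ x^5, because 17·5 = 85 = 2·42 + 1 ≡ 1 (mod 42) and x^{42} = 1 for x ≠ 0 (Fermat). So g⁻¹(33) = 33^5 mod 43.
Repeated squaring mod 43: 33^1 ≡ 33, 33^2 ≡ 33² = 1089 ≡ 14, 33^4 ≡ 14² = 196 ≡ 24. Since 5 = 4 + 1, 33^5 ≡ 24·33: 24·33 = 792 ≡ 18. So 33^5 ≡ 18 (mod 43).
Hence g⁻¹(33) = 18.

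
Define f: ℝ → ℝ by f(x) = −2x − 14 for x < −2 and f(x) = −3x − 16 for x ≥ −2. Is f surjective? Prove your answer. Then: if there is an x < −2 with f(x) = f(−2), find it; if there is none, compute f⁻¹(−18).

Both pieces are strictly decreasing (slopes −2 and −3), so each is injective on its own interval.
The left piece maps (−∞, −2) onto (−10, ∞); the right piece maps [−2, ∞) onto (−∞, −10].
These images together cover ℝ, so f is surjective.
Because the two images are disjoint, no x < −2 has f(x) = f(−2), so we compute f⁻¹(−18): −18 lies in (−∞, −10], so solve −3x − 16 = −18: x = (−18 + 16)/(−3) = 2/3.

2/3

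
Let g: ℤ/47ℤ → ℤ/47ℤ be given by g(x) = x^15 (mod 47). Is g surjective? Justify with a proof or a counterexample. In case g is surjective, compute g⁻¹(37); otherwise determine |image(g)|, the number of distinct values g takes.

Since 47 is prime, the nonzero elements of ℤ/47ℤ form a cyclic group of order 46.
As gcd(15, 46) = 1, raising to the 15th power is a bijection on this group: if s^15 ≡ t^15 then (st^{−1})^15 = 1, and the only element of order dividing gcd(15, 46) = 1 is 1, so s = t.
With g(0) = 0 this makes g injective on all of ℤ/47ℤ, hence bijective (finite equal-size domain and codomain). In particular g is surjective.
Since g is surjective, we find the preimage of 37. The inverse of x ↦ x^15 on (ℤ/47ℤ)^× is x ↦ x^43, because 15·43 = 645 = 14·46 + 1 ≡ 1 (mod 46) and x^{46} = 1 for x ≠ 0 (Fermat). So g⁻¹(37) = 37^43 mod 47.
Repeated squaring mod 47: 37^1 ≡ 37, 37^2 ≡ 37² = 1369 ≡ 6, 37^4 ≡ 6² = 36, 37^8 ≡ 36² = 1296 ≡ 27, 37^16 ≡ 27² = 729 ≡ 24, 37^32 ≡ 24² = 576 ≡ 12. Since 43 = 32 + 8 + 2 + 1, 37^43 ≡ 12·27·6·37: 12·27 = 324 ≡ 42, then 42·6 = 252 ≡ 17, then 17·37 = 629 ≡ 18. So 37^43 ≡ 18 (mod 47).
Hence g⁻¹(37) = 18.

18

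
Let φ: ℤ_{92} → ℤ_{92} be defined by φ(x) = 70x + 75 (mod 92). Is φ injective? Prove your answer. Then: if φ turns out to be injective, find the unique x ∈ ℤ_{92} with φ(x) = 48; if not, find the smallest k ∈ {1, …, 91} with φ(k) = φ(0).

46

We have gcd(70, 92) = 2 > 1. Taking u = 0 and v = 46: φ(0) = 75 and φ(46) = 70·46 + 75 = 3295 ≡ 75 (mod 92).
So φ(0) = φ(46) while 0 ≠ 46, so φ is not injective.
Since φ is not injective, we find the least positive k with φ(k) = φ(0): this means 70k ≡ 0 (mod 92), i.e. 92 ∣ 70k. Since gcd(70, 92) = 2, dividing through by 2 this holds exactly when 46 ∣ 35k, and as gcd(35, 46) = 1, exactly when 46 ∣ k.
The smallest positive such k is 46.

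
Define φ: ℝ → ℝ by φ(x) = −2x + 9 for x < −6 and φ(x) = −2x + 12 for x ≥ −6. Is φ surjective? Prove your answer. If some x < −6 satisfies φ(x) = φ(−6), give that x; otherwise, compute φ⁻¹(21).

Both pieces are strictly decreasing (slopes −2 and −2), so each is injective on its own interval.
The left piece maps (−∞, −6) onto (21, ∞); the right piece maps [−6, ∞) onto (−∞, 24].
The union (21, ∞) ∪ (−∞, 24] covers ℝ, so φ is surjective.
For the follow-up: the images overlap, so an x < −6 with φ(x) = φ(−6) exists. φ(−6) = 24; solving −2x + 9 = 24 for x < −6 gives x = (24 − 9)/(−2) = −15/2.

-15/2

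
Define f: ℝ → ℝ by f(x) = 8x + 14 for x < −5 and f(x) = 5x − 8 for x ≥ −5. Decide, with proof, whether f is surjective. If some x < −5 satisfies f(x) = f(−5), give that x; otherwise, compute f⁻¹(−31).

-47/8

Both pieces are strictly increasing (slopes 8 and 5), so each is injective on its own interval.
The left piece maps (−∞, −5) onto (−∞, −26); the right piece maps [−5, ∞) onto [−33, ∞).
The union (−∞, −26) ∪ [−33, ∞) covers ℝ, so f is surjective.
For the follow-up: the images overlap, so an x < −5 with f(x) = f(−5) exists. f(−5) = −33; solving 8x + 14 = −33 for x < −5 gives x = (−33 − 14)/8 = −47/8.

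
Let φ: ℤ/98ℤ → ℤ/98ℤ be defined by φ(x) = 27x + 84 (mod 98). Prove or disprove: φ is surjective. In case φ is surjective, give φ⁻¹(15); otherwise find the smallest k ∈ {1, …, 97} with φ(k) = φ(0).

41

Since gcd(27, 98) = 1, 27 is invertible modulo 98. Euclid's algorithm: 98 = 3·27 + 17, 27 = 1·17 + 10, 17 = 1·10 + 7, 10 = 1·7 + 3, 7 = 2·3 + 1; back-substituting gives 1 = 69·27 − 19·98, so 27⁻¹ ≡ 69 (mod 98).
Then y ↦ 69(y − 84) is a two-sided inverse to φ, so every y ∈ ℤ/98ℤ has a preimage.
So φ is surjective.
Since φ is surjective, we find φ⁻¹(15): we need 27x ≡ 15 − 84 ≡ 29 (mod 98). Using 27⁻¹ = 69: x ≡ 69·29 = 2001 = 20·98 + 41, so x = 41.
Check: φ(41) = 27·41 + 84 = 1191 = 12·98 + 15 ≡ 15 (mod 98).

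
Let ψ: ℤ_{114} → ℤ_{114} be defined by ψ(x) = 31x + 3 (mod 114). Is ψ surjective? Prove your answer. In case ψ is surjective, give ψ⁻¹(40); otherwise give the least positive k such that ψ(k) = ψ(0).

Since gcd(31, 114) = 1, 31 is invertible modulo 114. Euclid's algorithm: 114 = 3·31 + 21, 31 = 1·21 + 10, 21 = 2·10 + 1; back-substituting gives 1 = 103·31 − 28·114, so 31⁻¹ ≡ 103 (mod 114).
For any y ∈ ℤ_{114}, x = 103(y − 3) mod 114 satisfies ψ(x) = 31·103(y − 3) + 3 ≡ y (since 31·103 ≡ 1 mod 114). So every y has a preimage.
So ψ is surjective.
Since ψ is surjective, we compute ψ⁻¹(40): solve 31x + 3 ≡ 40 (mod 114), i.e. 31x ≡ 37 (mod 114).
Multiplying by 31⁻¹ = 103 gives x ≡ 103·37 = 3811 = 33·114 + 49 ≡ 49 (mod 114).
Check: ψ(49) = 31·49 + 3 = 1522 = 13·114 + 40 ≡ 40 (mod 114).

49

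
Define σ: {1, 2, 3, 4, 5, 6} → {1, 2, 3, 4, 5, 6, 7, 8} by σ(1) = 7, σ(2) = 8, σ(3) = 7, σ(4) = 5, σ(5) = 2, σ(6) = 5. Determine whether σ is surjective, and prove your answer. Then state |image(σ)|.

No element maps to 1, so σ is not surjective.
The image of σ is {2, 5, 7, 8}, which has 4 elements.

4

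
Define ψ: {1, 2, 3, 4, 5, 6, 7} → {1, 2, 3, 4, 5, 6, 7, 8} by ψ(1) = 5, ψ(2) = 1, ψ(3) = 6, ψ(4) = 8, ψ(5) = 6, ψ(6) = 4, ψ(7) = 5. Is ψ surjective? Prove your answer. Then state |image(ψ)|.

5

No element maps to 2, so ψ is not surjective.
The image of ψ is {1, 4, 5, 6, 8}, which has 5 elements.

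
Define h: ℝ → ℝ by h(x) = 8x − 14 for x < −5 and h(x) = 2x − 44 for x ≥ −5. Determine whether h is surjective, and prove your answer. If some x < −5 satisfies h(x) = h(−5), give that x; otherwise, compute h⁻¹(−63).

Both pieces are strictly increasing (slopes 8 and 2), so each is injective on its own interval.
The left piece maps (−∞, −5) onto (−∞, −54); the right piece maps [−5, ∞) onto [−54, ∞).
These images together cover ℝ, so h is surjective.
Because the two images are disjoint, no x < −5 has h(x) = h(−5), so we compute h⁻¹(−63): −63 lies in (−∞, −54), so solve 8x − 14 = −63: x = (−63 + 14)/8 = −49/8.

-49/8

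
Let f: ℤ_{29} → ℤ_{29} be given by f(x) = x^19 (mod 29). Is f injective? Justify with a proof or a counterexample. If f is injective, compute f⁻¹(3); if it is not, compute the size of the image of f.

27

Since 29 is prime, the nonzero elements of ℤ_{29} form a cyclic group of order 28.
As gcd(19, 28) = 1, raising to the 19th power is a bijection on this group: if s^19 ≡ t^19 then (st^{−1})^19 = 1, and the only element of order dividing gcd(19, 28) = 1 is 1, so s = t.
With f(0) = 0 this makes f injective on all of ℤ_{29}, hence bijective (finite equal-size domain and codomain). In particular f is injective.
Since f is injective, we find the preimage of 3. The inverse of x ↦ x^19 on (ℤ_{29})^× is x ↦ x^3, because 19·3 = 57 = 2·28 + 1 ≡ 1 (mod 28) and x^{28} = 1 for x ≠ 0 (Fermat). So f⁻¹(3) = 3^3 mod 29.
Repeated squaring mod 29: 3^1 ≡ 3, 3^2 ≡ 3² = 9. Since 3 = 2 + 1, 3^3 ≡ 9·3: 9·3 = 27. So 3^3 ≡ 27 (mod 29).
Hence f⁻¹(3) = 27.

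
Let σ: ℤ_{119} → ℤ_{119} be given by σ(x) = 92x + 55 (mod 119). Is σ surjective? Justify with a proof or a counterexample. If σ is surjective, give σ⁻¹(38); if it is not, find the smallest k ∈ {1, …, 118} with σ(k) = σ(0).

Since gcd(92, 119) = 1, 92 is invertible modulo 119. Euclid's algorithm: 119 = 1·92 + 27, 92 = 3·27 + 11, 27 = 2·11 + 5, 11 = 2·5 + 1; back-substituting gives 1 = 22·92 − 17·119, so 92⁻¹ ≡ 22 (mod 119).
Then y ↦ 22(y − 55) is a two-sided inverse to σ, so every y ∈ ℤ_{119} has a preimage.
Hence σ is surjective.
Since σ is surjective, we find σ⁻¹(38): we need 92x ≡ 38 − 55 ≡ 102 (mod 119). Using 92⁻¹ = 22: x ≡ 22·102 = 2244 = 18·119 + 102, so x = 102.
Check: σ(102) = 92·102 + 55 = 9439 = 79·119 + 38 ≡ 38 (mod 119).

102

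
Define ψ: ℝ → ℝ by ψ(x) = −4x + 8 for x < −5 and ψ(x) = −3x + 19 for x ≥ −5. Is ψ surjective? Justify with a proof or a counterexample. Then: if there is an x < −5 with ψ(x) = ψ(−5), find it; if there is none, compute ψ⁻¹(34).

-13/2

Both pieces are strictly decreasing (slopes −4 and −3), so each is injective on its own interval.
The left piece maps (−∞, −5) onto (28, ∞); the right piece maps [−5, ∞) onto (−∞, 34].
The union (28, ∞) ∪ (−∞, 34] covers ℝ, so ψ is surjective.
For the follow-up: the images overlap, so an x < −5 with ψ(x) = ψ(−5) exists. ψ(−5) = 34; solving −4x + 8 = 34 for x < −5 gives x = (34 − 8)/(−4) = −13/2.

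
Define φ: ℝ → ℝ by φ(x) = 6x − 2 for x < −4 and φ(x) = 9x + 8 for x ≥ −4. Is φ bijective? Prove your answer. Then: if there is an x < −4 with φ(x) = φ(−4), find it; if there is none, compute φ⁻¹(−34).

-13/3

Both pieces are strictly increasing (slopes 6 and 9), so each is injective on its own interval.
The left piece maps (−∞, −4) onto (−∞, −26); the right piece maps [−4, ∞) onto [−28, ∞).
These images overlap. In particular φ(−4) = −28 (right piece), and solving 6x − 2 = −28 on the left piece gives x = −13/3 < −4.
So φ(−13/3) = φ(−4) with −13/3 ≠ −4, and φ is not injective, hence not bijective. This x = −13/3 is the requested value below −4.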